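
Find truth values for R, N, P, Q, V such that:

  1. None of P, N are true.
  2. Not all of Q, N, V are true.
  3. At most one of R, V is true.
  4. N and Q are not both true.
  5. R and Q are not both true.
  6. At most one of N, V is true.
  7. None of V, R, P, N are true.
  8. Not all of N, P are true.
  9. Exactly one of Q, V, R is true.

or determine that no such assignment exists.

R: False, N: False, P: False, Q: True, V: False

  (1) {P, N}: 0 true — none ✓
  (2) {Q, N, V}: 1/3 true — not all ✓
  (3) {R, V}: 0 true — at most one ✓
  (4) N=F, Q=T — not both ✓
  (5) R=F, Q=T — not both ✓
  (6) {N, V}: 0 true — at most one ✓
  (7) {V, R, P, N}: 0 true — none ✓
  (8) {N, P}: 0/2 true — not all ✓
  (9) {Q, V, R}: 1 true — exactly one ✓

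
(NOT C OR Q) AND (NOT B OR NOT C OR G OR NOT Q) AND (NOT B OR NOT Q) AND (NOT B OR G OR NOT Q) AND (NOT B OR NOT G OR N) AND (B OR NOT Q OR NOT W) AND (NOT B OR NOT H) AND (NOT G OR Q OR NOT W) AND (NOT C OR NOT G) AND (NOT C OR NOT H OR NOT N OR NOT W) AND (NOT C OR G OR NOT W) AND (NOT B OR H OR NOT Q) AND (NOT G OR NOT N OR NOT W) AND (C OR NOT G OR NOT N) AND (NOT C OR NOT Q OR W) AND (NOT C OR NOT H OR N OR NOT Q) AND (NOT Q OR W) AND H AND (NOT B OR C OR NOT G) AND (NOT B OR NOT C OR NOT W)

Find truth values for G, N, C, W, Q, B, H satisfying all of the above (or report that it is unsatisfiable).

G=T, N=F, C=F, W=F, Q=F, B=F, H=T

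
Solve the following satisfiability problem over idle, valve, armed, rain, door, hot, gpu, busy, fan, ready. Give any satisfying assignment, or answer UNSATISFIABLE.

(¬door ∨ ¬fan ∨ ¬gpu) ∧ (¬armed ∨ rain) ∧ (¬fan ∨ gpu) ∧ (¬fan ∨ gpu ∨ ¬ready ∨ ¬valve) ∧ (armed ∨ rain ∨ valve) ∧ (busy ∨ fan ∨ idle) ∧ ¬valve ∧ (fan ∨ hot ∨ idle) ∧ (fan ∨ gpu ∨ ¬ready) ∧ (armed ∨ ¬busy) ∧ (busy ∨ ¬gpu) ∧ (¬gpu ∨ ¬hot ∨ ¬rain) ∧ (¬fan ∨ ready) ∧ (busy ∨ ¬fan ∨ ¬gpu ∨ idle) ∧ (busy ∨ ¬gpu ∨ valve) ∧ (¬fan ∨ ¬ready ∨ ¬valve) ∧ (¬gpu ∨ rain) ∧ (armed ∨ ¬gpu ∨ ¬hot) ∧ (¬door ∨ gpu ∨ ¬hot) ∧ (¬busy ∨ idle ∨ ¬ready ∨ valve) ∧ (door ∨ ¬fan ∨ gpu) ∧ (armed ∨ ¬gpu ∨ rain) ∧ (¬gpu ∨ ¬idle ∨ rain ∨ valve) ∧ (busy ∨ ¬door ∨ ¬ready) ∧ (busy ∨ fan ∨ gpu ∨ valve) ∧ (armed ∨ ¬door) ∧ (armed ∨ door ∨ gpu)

idle=T, valve=F, armed=T, rain=T, door=F, hot=F, gpu=T, busy=T, fan=F, ready=F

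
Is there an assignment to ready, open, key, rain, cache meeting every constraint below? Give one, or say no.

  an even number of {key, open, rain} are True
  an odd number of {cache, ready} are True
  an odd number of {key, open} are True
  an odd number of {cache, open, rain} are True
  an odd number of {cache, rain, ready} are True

Unsatisfiable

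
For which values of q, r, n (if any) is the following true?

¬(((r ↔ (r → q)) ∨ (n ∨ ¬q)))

q = True; r = False; n = False

  ¬(((r ↔ (r → q)) ∨ (n ∨ ¬q))) = True
    (r ↔ (r → q)) ∨ (n ∨ ¬q) = False
      r ↔ (r → q) = False
        r → q = True
      n ∨ ¬q = False
        ¬q = False
The formula evaluates to True.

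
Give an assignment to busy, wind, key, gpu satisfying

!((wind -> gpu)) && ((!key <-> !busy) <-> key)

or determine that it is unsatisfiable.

busy = True; wind = True; key = True; gpu = False

  !((wind -> gpu)) = True
    wind -> gpu = False
  (!key <-> !busy) <-> key = True
    !key <-> !busy = True
      !key = False
      !busy = False
Both conjuncts True, so the formula holds.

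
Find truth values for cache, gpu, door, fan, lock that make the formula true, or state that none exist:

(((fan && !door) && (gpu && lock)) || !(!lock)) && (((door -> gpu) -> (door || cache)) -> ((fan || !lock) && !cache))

cache: False, gpu: False, door: False, fan: False, lock: True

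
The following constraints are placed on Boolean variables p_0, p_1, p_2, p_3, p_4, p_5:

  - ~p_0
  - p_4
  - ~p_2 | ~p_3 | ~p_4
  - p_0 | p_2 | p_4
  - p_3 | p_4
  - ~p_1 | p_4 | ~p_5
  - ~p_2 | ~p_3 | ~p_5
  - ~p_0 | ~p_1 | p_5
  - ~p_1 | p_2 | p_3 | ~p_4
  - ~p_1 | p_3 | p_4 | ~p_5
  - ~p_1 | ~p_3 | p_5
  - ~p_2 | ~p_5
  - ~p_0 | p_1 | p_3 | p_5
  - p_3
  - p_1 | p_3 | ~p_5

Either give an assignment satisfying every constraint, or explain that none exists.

Unit clause (~p_0) forces p_0 = False.
Unit clause (p_4) forces p_4 = True.
Unit clause (p_3) forces p_3 = True.
In (~p_2 | ~p_3 | ~p_4) only ~p_2 is left, so p_2 = False.
Set p_1 = True.
  then (~p_1 | ~p_3 | p_5) forces p_5 = True.
All clauses satisfied.

p_0 = False, p_1 = True, p_2 = False, p_3 = True, p_4 = True, p_5 = True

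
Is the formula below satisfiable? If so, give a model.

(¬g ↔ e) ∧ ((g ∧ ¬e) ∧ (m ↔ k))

g=T, e=F, m=T, k=T

  ¬g ↔ e = True
    ¬g = False
  (g ∧ ¬e) ∧ (m ↔ k) = True
    g ∧ ¬e = True
      ¬e = True
    m ↔ k = True
Both conjuncts True, so the formula holds.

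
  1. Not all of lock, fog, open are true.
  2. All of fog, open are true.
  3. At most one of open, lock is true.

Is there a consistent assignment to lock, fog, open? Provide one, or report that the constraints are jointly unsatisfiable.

lock = False, fog = True, open = True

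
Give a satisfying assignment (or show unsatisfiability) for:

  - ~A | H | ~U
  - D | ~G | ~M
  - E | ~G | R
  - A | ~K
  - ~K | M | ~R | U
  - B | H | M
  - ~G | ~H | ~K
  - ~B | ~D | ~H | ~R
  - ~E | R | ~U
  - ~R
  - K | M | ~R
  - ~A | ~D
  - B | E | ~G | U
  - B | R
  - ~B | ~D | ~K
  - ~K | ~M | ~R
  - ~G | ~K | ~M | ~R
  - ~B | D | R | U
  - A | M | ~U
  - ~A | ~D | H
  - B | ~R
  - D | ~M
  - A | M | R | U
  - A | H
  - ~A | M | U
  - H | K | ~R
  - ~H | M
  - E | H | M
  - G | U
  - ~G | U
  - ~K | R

Unit clause (~R) forces R = False.
In (B | R) only B is left, so B = True.
In (~K | R) only ~K is left, so K = False.
Try G = True:
  (E | ~G | R) forces E = True.
  (~E | R | ~U) forces U = False.
  clause (~G | U) is falsified — backtrack.
So G = False.
  then (G | U) forces U = True.
  then (~E | R | ~U) forces E = False.
Set M = True.
  then (D | ~M) forces D = True.
  then (~A | ~D) forces A = False.
  then (A | H) forces H = True.
All clauses satisfied.

K = False, G = False, B = True, R = False, E = False, M = True, U = True, A = False, H = True, D = True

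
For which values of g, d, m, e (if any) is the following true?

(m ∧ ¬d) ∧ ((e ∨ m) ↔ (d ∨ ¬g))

g: False, d: False, m: True, e: True

  m ∧ ¬d = True
    ¬d = True
  (e ∨ m) ↔ (d ∨ ¬g) = True
    e ∨ m = True
    d ∨ ¬g = True
      ¬g = True
Both conjuncts True, so the formula holds.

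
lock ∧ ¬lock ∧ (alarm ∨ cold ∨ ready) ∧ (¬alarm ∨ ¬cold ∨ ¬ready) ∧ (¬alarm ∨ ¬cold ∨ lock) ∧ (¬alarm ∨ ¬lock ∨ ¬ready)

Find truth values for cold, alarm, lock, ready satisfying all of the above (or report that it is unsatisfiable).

Case lock = True:
  Clause (¬lock) is falsified — contradiction.
Case lock = False:
  Clause (lock) is falsified — contradiction.
Both cases fail, so the formula is unsatisfiable.

Unsatisfiable — no assignment works.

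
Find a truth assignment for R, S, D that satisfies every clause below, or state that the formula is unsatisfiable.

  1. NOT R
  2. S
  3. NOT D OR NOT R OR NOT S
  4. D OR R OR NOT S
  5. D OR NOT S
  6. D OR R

R = False, S = True, D = True

Unit clause (NOT R) forces R = False.
Unit clause (S) forces S = True.
In (D OR R OR NOT S) only D is left, so D = True.
All clauses satisfied.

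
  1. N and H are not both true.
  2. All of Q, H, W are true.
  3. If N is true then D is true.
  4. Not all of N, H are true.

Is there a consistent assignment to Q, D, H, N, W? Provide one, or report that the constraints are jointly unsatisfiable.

Q: True, D: False, H: True, N: False, W: True

  (1) N=F, H=T — not both ✓
  (2) {Q, H, W}: all 3 true ✓
  (3) N=F ⇒ D: vacuous ✓
  (4) {N, H}: 1/2 true — not all ✓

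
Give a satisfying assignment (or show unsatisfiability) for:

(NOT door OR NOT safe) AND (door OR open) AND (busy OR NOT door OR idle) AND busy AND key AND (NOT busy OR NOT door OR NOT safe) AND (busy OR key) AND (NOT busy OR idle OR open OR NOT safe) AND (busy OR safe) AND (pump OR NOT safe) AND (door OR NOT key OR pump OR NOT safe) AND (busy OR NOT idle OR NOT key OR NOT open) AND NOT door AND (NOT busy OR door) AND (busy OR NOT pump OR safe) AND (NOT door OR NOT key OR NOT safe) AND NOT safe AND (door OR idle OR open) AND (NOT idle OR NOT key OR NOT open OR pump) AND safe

Case safe = True:
  Clause (NOT safe) is falsified — contradiction.
Case safe = False:
  Clause (safe) is falsified — contradiction.
Both cases fail, so the formula is unsatisfiable.

Unsatisfiable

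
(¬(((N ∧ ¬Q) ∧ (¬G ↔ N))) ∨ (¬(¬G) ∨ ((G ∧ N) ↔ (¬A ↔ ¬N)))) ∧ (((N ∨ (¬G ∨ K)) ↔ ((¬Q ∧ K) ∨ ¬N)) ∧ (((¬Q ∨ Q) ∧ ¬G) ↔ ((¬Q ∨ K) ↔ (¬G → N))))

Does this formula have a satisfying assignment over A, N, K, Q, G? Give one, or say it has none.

A=F, N=T, K=T, Q=F, G=F

  ¬(((N ∧ ¬Q) ∧ (¬G ↔ N))) ∨ (¬(¬G) ∨ ((G ∧ N) ↔ (¬A ↔ ¬N))) = True
    ¬(((N ∧ ¬Q) ∧ (¬G ↔ N))) = False
      (N ∧ ¬Q) ∧ (¬G ↔ N) = True
        N ∧ ¬Q = True
          ¬Q = True
        ¬G ↔ N = True
          ¬G = True
    ¬(¬G) ∨ ((G ∧ N) ↔ (¬A ↔ ¬N)) = True
      ¬(¬G) = False
        ¬G = True
      (G ∧ N) ↔ (¬A ↔ ¬N) = True
        G ∧ N = False
        ¬A ↔ ¬N = False
          ¬A = True
          ¬N = False
  ((N ∨ (¬G ∨ K)) ↔ ((¬Q ∧ K) ∨ ¬N)) ∧ (((¬Q ∨ Q) ∧ ¬G) ↔ ((¬Q ∨ K) ↔ (¬G → N))) = True
    (N ∨ (¬G ∨ K)) ↔ ((¬Q ∧ K) ∨ ¬N) = True
      N ∨ (¬G ∨ K) = True
        ¬G ∨ K = True
          ¬G = True
      (¬Q ∧ K) ∨ ¬N = True
        ¬Q ∧ K = True
          ¬Q = True
        ¬N = False
    ((¬Q ∨ Q) ∧ ¬G) ↔ ((¬Q ∨ K) ↔ (¬G → N)) = True
      (¬Q ∨ Q) ∧ ¬G = True
        ¬Q ∨ Q = True
          ¬Q = True
        ¬G = True
      (¬Q ∨ K) ↔ (¬G → N) = True
        ¬Q ∨ K = True
          ¬Q = True
        ¬G → N = True
          ¬G = True
Both conjuncts True, so the formula holds.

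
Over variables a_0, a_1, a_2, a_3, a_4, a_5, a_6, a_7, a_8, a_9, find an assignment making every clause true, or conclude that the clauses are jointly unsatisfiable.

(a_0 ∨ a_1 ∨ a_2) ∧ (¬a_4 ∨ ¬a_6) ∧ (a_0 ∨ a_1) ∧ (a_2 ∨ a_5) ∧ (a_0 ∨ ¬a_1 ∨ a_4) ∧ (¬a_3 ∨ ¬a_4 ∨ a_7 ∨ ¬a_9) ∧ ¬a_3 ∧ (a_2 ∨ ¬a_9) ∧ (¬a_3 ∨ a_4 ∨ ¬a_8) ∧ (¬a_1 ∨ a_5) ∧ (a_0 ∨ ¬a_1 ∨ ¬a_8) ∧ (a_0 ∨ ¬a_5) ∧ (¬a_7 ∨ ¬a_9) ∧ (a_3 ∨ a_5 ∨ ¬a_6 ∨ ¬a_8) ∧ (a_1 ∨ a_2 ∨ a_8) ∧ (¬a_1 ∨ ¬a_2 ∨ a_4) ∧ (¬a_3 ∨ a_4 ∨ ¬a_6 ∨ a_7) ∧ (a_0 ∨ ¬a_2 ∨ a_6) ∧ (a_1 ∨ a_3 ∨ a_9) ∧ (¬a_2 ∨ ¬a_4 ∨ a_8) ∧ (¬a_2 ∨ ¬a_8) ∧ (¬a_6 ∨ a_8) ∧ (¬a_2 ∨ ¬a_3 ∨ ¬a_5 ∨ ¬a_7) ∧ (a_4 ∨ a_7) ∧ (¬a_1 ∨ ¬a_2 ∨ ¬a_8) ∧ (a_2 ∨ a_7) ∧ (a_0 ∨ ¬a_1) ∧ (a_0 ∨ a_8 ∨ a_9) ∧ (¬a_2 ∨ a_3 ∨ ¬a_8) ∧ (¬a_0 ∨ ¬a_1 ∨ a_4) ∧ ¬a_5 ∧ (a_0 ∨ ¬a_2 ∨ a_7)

Case a_2 = True:
  (¬a_3) forces a_3 = False.
  (¬a_2 ∨ ¬a_8) forces a_8 = False.
  (¬a_2 ∨ ¬a_4 ∨ a_8) forces a_4 = False.
  (¬a_1 ∨ ¬a_2 ∨ a_4) forces a_1 = False.
  (a_0 ∨ a_1) forces a_0 = True.
  (a_1 ∨ a_3 ∨ a_9) forces a_9 = True.
  (¬a_7 ∨ ¬a_9) forces a_7 = False.
  Clause (a_4 ∨ a_7) is falsified — contradiction.
Case a_2 = False:
  (a_2 ∨ a_5) forces a_5 = True.
  Clause (¬a_5) is falsified — contradiction.
Both cases fail, so the formula is unsatisfiable.

No satisfying assignment exists.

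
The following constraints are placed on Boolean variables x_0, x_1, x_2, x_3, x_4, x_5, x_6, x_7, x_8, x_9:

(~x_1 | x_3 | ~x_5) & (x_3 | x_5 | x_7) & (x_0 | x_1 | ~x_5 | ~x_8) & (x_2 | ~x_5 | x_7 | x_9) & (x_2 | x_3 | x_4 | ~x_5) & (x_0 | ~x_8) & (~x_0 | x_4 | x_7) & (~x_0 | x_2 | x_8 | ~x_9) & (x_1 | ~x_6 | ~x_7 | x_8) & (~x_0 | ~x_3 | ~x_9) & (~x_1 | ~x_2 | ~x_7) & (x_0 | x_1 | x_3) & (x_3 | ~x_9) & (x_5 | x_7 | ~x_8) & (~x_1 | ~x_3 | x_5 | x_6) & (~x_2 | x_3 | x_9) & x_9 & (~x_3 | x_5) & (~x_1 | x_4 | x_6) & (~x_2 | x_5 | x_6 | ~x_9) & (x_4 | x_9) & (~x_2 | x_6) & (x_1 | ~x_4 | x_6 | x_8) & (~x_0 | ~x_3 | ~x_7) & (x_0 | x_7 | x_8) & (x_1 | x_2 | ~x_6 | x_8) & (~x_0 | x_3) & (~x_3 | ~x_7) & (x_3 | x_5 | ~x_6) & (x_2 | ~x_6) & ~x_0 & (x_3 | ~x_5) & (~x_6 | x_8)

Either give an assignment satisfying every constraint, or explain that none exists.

Case x_0 = True:
  Clause (~x_0) is falsified — contradiction.
Case x_0 = False:
  (x_0 | ~x_8) forces x_8 = False.
  (x_9) forces x_9 = True.
  (x_3 | ~x_9) forces x_3 = True.
  (~x_3 | x_5) forces x_5 = True.
  (x_0 | x_7 | x_8) forces x_7 = True.
  Clause (~x_3 | ~x_7) is falsified — contradiction.
Both cases fail, so the formula is unsatisfiable.

Unsatisfiable — no assignment works.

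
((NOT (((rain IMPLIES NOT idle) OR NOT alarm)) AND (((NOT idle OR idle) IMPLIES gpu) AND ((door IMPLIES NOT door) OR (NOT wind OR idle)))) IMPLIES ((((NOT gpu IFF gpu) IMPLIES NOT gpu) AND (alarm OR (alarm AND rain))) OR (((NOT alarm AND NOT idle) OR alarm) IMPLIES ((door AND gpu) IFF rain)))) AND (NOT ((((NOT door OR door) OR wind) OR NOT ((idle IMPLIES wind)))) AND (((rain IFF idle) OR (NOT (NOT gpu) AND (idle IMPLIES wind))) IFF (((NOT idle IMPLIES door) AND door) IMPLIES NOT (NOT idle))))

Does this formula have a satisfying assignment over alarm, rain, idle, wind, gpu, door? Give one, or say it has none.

The conjunct NOT ((((NOT door OR door) OR wind) OR NOT ((idle IMPLIES wind)))) is unsatisfiable on its own:
  idle=F, wind=F, door=F: evaluates to False.
  idle=F, wind=F, door=T: evaluates to False.
  idle=F, wind=T, door=F: evaluates to False.
  idle=F, wind=T, door=T: evaluates to False.
  idle=T, wind=F, door=F: evaluates to False.
  idle=T, wind=F, door=T: evaluates to False.
  idle=T, wind=T, door=F: evaluates to False.
  idle=T, wind=T, door=T: evaluates to False.
So the whole conjunction is unsatisfiable.

The formula is unsatisfiable.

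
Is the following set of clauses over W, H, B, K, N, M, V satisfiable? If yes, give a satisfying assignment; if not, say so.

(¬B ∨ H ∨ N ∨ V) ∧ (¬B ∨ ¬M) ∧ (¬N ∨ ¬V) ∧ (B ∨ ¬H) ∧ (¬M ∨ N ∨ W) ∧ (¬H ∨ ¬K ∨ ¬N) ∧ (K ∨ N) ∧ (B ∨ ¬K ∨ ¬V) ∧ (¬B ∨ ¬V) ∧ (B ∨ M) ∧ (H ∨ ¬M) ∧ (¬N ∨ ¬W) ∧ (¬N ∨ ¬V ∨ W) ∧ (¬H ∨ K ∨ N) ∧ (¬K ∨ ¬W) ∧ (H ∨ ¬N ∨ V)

W = False; H = True; B = True; K = False; N = True; M = False; V = False

Try W = True:
  (¬N ∨ ¬W) forces N = False.
  (K ∨ N) forces K = True.
  clause (¬K ∨ ¬W) is falsified — backtrack.
So W = False.
Set H = True.
  then (B ∨ ¬H) forces B = True.
  then (¬B ∨ ¬V) forces V = False.
  then (¬B ∨ ¬M) forces M = False.
Set K = False.
  then (K ∨ N) forces N = True.
All clauses satisfied.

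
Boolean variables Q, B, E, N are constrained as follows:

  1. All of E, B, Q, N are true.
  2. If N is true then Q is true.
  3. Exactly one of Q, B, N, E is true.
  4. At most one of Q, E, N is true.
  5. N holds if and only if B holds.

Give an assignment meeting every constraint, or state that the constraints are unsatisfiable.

No satisfying assignment exists.

Case Q = True:
  (1) forces E = True.
  Constraint (3) is violated (Q=T, E=T) — contradiction.
Case Q = False:
  Constraint (1) is violated (Q=F) — contradiction.
Both cases fail — unsatisfiable.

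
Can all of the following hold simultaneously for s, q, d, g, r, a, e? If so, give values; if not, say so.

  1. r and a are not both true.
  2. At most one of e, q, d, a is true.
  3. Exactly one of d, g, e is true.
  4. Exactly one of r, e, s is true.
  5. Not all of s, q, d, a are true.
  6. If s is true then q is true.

s = False, q = False, d = False, g = True, r = True, a = False, e = False

  (1) r=T, a=F — not both ✓
  (2) {e, q, d, a}: 0 true — at most one ✓
  (3) {d, g, e}: 1 true — exactly one ✓
  (4) {r, e, s}: 1 true — exactly one ✓
  (5) {s, q, d, a}: 0/4 true — not all ✓
  (6) s=F ⇒ q: vacuous ✓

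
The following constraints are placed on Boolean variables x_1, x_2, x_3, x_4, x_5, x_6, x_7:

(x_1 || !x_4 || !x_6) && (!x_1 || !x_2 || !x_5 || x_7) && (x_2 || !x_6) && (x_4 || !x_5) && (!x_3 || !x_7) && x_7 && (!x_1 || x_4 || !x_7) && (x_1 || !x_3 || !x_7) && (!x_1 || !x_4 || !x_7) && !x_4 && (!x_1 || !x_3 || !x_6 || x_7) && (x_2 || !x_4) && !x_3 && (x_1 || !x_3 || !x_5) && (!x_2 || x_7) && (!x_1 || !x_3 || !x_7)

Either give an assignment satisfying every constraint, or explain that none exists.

Unit clause (x_7) forces x_7 = True.
Unit clause (!x_4) forces x_4 = False.
Unit clause (!x_3) forces x_3 = False.
In (x_4 || !x_5) only !x_5 is left, so x_5 = False.
In (!x_1 || x_4 || !x_7) only !x_1 is left, so x_1 = False.
Set x_2 = False.
  then (x_2 || !x_6) forces x_6 = False.
All clauses satisfied.

x_1: False, x_2: False, x_3: False, x_4: False, x_5: False, x_6: False, x_7: True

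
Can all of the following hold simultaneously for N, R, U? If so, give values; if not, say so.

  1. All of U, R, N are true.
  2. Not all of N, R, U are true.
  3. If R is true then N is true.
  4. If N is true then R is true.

UNSATISFIABLE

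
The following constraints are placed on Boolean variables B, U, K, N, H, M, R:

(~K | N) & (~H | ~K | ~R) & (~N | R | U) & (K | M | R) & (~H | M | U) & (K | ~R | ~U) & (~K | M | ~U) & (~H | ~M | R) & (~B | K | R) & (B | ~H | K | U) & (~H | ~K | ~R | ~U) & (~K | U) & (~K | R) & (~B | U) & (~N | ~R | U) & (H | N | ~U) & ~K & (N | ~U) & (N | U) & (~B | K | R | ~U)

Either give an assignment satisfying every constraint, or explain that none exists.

B=F, U=T, K=F, N=T, H=F, M=T, R=F

Unit clause (~K) forces K = False.
Try B = True:
  (~B | K | R) forces R = True.
  (K | ~R | ~U) forces U = False.
  clause (~B | U) is falsified — backtrack.
So B = False.
Try U = False:
  (B | ~H | K | U) forces H = False.
  (N | U) forces N = True.
  (~N | R | U) forces R = True.
  clause (~N | ~R | U) is falsified — backtrack.
So U = True.
  then (K | ~R | ~U) forces R = False.
  then (N | ~U) forces N = True.
  then (K | M | R) forces M = True.
  then (~H | ~M | R) forces H = False.
All clauses satisfied.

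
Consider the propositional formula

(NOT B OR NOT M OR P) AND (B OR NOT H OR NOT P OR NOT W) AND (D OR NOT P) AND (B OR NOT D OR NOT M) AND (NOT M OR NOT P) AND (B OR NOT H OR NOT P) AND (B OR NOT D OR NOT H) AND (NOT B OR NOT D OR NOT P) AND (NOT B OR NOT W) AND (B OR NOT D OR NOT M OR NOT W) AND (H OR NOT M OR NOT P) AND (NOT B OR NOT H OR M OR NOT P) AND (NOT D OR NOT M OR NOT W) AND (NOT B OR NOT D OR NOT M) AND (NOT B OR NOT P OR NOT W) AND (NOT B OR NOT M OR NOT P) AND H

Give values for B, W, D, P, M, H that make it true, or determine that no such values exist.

B: True; W: False; D: False; P: False; M: False; H: True

Unit clause (H) forces H = True.
Set B = True.
  then (NOT B OR NOT W) forces W = False.
Set D = False.
  then (D OR NOT P) forces P = False.
  then (NOT B OR NOT M OR P) forces M = False.
All clauses satisfied.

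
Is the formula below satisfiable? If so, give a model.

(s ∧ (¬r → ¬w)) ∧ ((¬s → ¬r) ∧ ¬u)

r = False, s = True, w = False, u = False

  s ∧ (¬r → ¬w) = True
    ¬r → ¬w = True
      ¬r = True
      ¬w = True
  (¬s → ¬r) ∧ ¬u = True
    ¬s → ¬r = True
      ¬s = False
      ¬r = True
    ¬u = True
Both conjuncts True, so the formula holds.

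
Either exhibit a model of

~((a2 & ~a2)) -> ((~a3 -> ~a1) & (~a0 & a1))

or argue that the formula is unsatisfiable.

a0=F, a1=T, a2=F, a3=T

  ~((a2 & ~a2)) -> ((~a3 -> ~a1) & (~a0 & a1)) = True
    ~((a2 & ~a2)) = True
      a2 & ~a2 = False
        ~a2 = True
    (~a3 -> ~a1) & (~a0 & a1) = True
      ~a3 -> ~a1 = True
        ~a3 = False
        ~a1 = False
      ~a0 & a1 = True
        ~a0 = True
The formula evaluates to True.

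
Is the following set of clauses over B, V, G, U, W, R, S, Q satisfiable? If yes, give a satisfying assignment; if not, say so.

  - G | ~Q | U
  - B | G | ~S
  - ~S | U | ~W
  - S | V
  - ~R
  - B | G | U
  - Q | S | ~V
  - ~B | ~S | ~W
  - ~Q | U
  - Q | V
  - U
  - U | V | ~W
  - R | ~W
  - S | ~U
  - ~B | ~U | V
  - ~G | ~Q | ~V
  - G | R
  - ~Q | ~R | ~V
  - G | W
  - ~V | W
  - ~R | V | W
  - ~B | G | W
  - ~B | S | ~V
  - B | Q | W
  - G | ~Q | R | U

Unit clause (~R) forces R = False.
Unit clause (U) forces U = True.
In (R | ~W) only ~W is left, so W = False.
In (S | ~U) only S is left, so S = True.
In (G | R) only G is left, so G = True.
In (~V | W) only ~V is left, so V = False.
In (Q | V) only Q is left, so Q = True.
In (~B | ~U | V) only ~B is left, so B = False.
All clauses satisfied.

B = False, V = False, G = True, U = True, W = False, R = False, S = True, Q = True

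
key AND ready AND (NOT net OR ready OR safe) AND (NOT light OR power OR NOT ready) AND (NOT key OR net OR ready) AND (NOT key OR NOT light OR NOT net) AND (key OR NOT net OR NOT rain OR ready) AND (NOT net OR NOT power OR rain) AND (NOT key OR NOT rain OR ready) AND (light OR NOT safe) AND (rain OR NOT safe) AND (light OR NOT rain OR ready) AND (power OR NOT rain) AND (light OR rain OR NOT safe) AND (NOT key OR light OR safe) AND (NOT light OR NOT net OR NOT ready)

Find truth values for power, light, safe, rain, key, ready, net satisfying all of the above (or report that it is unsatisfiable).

power: True, light: True, safe: False, rain: False, key: True, ready: True, net: False

Unit clause (key) forces key = True.
Unit clause (ready) forces ready = True.
Try power = False:
  (NOT light OR power OR NOT ready) forces light = False.
  (light OR NOT safe) forces safe = False.
  clause (NOT key OR light OR safe) is falsified — backtrack.
So power = True.
Set light = True.
  then (NOT key OR NOT light OR NOT net) forces net = False.
Set safe = False.
Set rain = False.
All clauses satisfied.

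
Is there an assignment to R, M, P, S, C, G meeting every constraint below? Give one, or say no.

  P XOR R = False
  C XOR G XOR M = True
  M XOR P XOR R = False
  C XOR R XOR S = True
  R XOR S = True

R=F, M=F, P=F, S=T, C=F, G=T

P XOR R = F XOR F = False ✓
C XOR G XOR M = F XOR T XOR F = True ✓
M XOR P XOR R = F XOR F XOR F = False ✓
C XOR R XOR S = F XOR F XOR T = True ✓
R XOR S = F XOR T = True ✓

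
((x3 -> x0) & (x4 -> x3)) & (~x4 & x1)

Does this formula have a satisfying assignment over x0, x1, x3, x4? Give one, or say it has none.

x0 = False, x1 = True, x3 = False, x4 = False

  (x3 -> x0) & (x4 -> x3) = True
    x3 -> x0 = True
    x4 -> x3 = True
  ~x4 & x1 = True
    ~x4 = True
Both conjuncts True, so the formula holds.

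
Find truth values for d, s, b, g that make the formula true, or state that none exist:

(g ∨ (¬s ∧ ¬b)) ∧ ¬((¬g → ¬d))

d = True; s = False; b = False; g = False

  g ∨ (¬s ∧ ¬b) = True
    ¬s ∧ ¬b = True
      ¬s = True
      ¬b = True
  ¬((¬g → ¬d)) = True
    ¬g → ¬d = False
      ¬g = True
      ¬d = False
Both conjuncts True, so the formula holds.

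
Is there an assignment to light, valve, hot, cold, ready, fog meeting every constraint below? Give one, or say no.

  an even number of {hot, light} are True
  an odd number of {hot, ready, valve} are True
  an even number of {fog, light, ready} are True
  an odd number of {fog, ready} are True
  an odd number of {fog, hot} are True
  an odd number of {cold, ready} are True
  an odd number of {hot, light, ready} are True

light = True; valve = True; hot = True; cold = False; ready = True; fog = False

{hot, light}: 2 true → even ✓
{hot, ready, valve}: 3 true → odd ✓
{fog, light, ready}: 2 true → even ✓
{fog, ready}: 1 true → odd ✓
{fog, hot}: 1 true → odd ✓
{cold, ready}: 1 true → odd ✓
{hot, light, ready}: 3 true → odd ✓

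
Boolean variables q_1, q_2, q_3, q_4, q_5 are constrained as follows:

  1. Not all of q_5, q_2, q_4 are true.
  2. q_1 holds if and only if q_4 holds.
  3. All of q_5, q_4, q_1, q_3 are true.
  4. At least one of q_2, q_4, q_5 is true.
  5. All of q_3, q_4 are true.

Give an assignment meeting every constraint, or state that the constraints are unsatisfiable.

q_1=T, q_2=F, q_3=T, q_4=T, q_5=T

  (1) {q_5, q_2, q_4}: 2/3 true — not all ✓
  (2) q_1=T, q_4=T — same ✓
  (3) {q_5, q_4, q_1, q_3}: all 4 true ✓
  (4) {q_2, q_4, q_5}: 2 true — at least one ✓
  (5) {q_3, q_4}: all 2 true ✓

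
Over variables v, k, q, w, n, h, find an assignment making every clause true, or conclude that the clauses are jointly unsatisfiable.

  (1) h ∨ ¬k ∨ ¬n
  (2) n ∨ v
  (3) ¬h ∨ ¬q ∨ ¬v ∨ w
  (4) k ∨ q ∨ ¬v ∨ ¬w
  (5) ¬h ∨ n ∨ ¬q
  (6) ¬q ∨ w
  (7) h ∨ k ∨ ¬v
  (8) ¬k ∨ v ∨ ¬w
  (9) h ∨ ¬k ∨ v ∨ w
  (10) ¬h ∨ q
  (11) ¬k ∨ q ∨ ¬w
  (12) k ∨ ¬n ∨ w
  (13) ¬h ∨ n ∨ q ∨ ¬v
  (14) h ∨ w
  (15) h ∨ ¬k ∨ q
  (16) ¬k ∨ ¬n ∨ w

v = True, k = False, q = True, w = True, n = True, h = True

Set v = True.
Set k = False.
  then (h ∨ k ∨ ¬v) forces h = True.
  then (¬h ∨ q) forces q = True.
  then (¬h ∨ ¬q ∨ ¬v ∨ w) forces w = True.
  then (¬h ∨ n ∨ ¬q) forces n = True.
All clauses satisfied.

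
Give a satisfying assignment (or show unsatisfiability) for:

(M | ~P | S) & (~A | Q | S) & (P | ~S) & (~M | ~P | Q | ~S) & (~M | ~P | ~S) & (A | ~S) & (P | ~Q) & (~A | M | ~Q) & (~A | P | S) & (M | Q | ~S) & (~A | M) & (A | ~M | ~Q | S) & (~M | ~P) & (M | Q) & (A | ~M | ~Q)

S=F; P=F; A=F; Q=F; M=T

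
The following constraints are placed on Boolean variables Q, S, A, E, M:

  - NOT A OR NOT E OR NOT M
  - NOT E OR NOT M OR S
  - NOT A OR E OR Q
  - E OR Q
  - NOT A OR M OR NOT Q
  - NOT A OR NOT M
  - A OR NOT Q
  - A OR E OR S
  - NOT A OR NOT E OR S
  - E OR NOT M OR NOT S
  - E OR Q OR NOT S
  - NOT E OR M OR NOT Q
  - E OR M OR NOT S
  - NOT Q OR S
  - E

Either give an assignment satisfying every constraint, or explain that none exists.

Unit clause (E) forces E = True.
Set Q = False.
Set S = True.
Set A = True.
  then (NOT A OR NOT E OR NOT M) forces M = False.
All clauses satisfied.

Q: False, S: True, A: True, E: True, M: False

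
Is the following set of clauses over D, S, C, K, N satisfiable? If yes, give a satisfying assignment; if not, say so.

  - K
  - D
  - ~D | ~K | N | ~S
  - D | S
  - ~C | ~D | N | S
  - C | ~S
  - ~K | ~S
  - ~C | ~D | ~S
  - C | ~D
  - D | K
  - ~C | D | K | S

D: True, S: False, C: True, K: True, N: True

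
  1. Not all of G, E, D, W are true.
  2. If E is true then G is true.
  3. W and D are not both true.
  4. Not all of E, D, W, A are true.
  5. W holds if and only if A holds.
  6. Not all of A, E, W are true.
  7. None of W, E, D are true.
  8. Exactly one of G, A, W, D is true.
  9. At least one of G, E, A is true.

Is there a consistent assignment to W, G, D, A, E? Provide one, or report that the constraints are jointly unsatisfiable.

W = False; G = True; D = False; A = False; E = False

  (1) {G, E, D, W}: 1/4 true — not all ✓
  (2) E=F ⇒ G: vacuous ✓
  (3) W=F, D=F — not both ✓
  (4) {E, D, W, A}: 0/4 true — not all ✓
  (5) W=F, A=F — same ✓
  (6) {A, E, W}: 0/3 true — not all ✓
  (7) {W, E, D}: 0 true — none ✓
  (8) {G, A, W, D}: 1 true — exactly one ✓
  (9) {G, E, A}: 1 true — at least one ✓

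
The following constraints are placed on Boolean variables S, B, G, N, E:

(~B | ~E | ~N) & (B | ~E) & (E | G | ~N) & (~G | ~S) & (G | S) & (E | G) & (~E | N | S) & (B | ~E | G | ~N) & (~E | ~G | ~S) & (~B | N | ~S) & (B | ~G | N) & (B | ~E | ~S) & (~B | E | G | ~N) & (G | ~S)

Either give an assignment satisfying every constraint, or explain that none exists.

Try S = True:
  (~G | ~S) forces G = False.
  clause (G | ~S) is falsified — backtrack.
So S = False.
  then (G | S) forces G = True.
Set B = False.
  then (B | ~E) forces E = False.
  then (B | ~G | N) forces N = True.
All clauses satisfied.

S=F, B=F, G=T, N=T, E=F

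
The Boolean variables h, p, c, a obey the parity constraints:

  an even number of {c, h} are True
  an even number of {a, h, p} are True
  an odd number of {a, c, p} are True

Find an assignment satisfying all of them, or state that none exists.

UNSATISFIABLE

Adding constraints 1, 2, 3 mod 2: every variable appears an even number of times on the left, so the left side is 0.
But the right sides sum to 1 (mod 2). 0 ≠ 1 — the system is inconsistent.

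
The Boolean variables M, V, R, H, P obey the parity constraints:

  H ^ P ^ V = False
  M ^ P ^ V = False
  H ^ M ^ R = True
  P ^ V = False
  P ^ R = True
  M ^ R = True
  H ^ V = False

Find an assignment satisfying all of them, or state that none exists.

M=F, V=F, R=T, H=F, P=F

H ^ P ^ V = F ^ F ^ F = False ✓
M ^ P ^ V = F ^ F ^ F = False ✓
H ^ M ^ R = F ^ F ^ T = True ✓
P ^ V = F ^ F = False ✓
P ^ R = F ^ T = True ✓
M ^ R = F ^ T = True ✓
H ^ V = F ^ F = False ✓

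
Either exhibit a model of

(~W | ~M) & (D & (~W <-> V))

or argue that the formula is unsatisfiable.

M = False, W = False, V = True, D = True

  ~W | ~M = True
    ~W = True
    ~M = True
  D & (~W <-> V) = True
    ~W <-> V = True
      ~W = True
Both conjuncts True, so the formula holds.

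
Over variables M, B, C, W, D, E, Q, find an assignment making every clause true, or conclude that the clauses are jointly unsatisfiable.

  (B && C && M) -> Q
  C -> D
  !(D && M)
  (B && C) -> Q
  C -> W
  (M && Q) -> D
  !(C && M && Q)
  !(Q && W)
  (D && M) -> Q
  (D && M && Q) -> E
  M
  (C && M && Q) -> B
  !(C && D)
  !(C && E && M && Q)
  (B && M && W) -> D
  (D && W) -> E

M = True, B = False, C = False, W = False, D = False, E = True, Q = False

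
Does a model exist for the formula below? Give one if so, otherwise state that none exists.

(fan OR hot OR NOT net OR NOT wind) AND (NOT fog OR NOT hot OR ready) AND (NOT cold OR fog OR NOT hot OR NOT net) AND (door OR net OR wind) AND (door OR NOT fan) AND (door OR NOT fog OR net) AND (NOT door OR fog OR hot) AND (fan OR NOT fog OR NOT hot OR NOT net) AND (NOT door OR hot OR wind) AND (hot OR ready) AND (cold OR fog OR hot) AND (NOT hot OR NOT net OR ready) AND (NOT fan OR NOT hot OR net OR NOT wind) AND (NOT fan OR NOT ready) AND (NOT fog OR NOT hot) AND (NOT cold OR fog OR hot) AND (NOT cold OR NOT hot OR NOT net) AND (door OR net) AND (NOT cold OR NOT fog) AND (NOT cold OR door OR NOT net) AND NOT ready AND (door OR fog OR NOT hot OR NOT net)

door: True, hot: True, fan: False, cold: False, wind: True, fog: False, net: False, ready: False

Unit clause (NOT ready) forces ready = False.
In (hot OR ready) only hot is left, so hot = True.
In (NOT hot OR NOT net OR ready) only NOT net is left, so net = False.
In (NOT fog OR NOT hot) only NOT fog is left, so fog = False.
In (door OR net) only door is left, so door = True.
Set fan = False.
Set cold = False.
Set wind = True.
All clauses satisfied.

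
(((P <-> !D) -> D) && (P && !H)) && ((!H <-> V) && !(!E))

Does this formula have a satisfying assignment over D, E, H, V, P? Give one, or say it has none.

D: True, E: True, H: False, V: True, P: True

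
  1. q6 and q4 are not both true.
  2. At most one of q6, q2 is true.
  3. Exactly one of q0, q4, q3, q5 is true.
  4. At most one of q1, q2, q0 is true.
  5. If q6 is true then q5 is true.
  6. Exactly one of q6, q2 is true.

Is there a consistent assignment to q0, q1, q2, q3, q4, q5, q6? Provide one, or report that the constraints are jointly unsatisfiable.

q0=F; q1=F; q2=F; q3=F; q4=F; q5=T; q6=T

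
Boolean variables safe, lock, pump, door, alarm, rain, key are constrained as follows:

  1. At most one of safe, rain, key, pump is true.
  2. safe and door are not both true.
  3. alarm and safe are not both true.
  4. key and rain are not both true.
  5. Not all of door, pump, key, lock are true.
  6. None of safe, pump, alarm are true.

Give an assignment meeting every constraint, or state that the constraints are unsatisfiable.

safe: False; lock: False; pump: False; door: True; alarm: False; rain: False; key: False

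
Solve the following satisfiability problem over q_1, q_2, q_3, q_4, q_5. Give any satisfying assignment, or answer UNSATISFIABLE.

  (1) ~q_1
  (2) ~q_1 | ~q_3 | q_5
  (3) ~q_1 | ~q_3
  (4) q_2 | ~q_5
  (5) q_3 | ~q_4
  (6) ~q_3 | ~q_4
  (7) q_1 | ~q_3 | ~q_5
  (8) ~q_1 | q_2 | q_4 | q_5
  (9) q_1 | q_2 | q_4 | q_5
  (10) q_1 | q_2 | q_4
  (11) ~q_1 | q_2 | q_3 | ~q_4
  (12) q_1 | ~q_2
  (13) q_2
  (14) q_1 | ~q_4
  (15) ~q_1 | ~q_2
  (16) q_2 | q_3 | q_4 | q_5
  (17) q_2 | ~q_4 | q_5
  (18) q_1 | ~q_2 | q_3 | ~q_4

No satisfying assignment exists.

Case q_1 = True:
  Clause (~q_1) is falsified — contradiction.
Case q_1 = False:
  (q_1 | ~q_2) forces q_2 = False.
  Clause (q_2) is falsified — contradiction.
Both cases fail, so the formula is unsatisfiable.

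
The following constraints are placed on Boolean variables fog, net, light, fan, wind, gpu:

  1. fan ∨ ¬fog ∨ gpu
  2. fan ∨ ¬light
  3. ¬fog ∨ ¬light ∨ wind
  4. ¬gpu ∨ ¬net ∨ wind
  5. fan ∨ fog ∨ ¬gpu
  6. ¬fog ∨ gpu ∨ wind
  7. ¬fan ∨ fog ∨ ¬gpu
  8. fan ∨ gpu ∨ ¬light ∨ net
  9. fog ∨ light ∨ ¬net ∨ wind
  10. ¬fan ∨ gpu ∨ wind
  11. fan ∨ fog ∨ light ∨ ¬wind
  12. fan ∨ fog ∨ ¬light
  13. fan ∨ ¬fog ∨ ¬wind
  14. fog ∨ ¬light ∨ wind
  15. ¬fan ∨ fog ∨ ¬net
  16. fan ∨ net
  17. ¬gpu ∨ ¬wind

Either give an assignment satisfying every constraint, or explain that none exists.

fog = True; net = False; light = True; fan = True; wind = True; gpu = False

Set fog = True.
Set net = False.
  then (fan ∨ net) forces fan = True.
Set light = True.
  then (¬fog ∨ ¬light ∨ wind) forces wind = True.
  then (¬gpu ∨ ¬wind) forces gpu = False.
All clauses satisfied.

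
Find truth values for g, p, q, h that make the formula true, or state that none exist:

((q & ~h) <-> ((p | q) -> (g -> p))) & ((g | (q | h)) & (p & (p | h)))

g = True, p = True, q = True, h = False

  (q & ~h) <-> ((p | q) -> (g -> p)) = True
    q & ~h = True
      ~h = True
    (p | q) -> (g -> p) = True
      p | q = True
      g -> p = True
  (g | (q | h)) & (p & (p | h)) = True
    g | (q | h) = True
      q | h = True
    p & (p | h) = True
      p | h = True
Both conjuncts True, so the formula holds.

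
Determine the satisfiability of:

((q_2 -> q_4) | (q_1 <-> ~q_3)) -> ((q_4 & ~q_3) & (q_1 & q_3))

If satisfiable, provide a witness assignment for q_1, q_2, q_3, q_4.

q_1: True, q_2: True, q_3: True, q_4: False

  ((q_2 -> q_4) | (q_1 <-> ~q_3)) -> ((q_4 & ~q_3) & (q_1 & q_3)) = True
    (q_2 -> q_4) | (q_1 <-> ~q_3) = False
      q_2 -> q_4 = False
      q_1 <-> ~q_3 = False
        ~q_3 = False
    (q_4 & ~q_3) & (q_1 & q_3) = False
      q_4 & ~q_3 = False
        ~q_3 = False
      q_1 & q_3 = True
The formula evaluates to True.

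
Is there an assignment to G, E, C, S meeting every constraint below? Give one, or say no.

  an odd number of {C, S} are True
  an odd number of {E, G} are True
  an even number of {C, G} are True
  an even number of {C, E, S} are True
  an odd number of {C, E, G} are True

G=F, E=T, C=F, S=T

{C, S}: 1 true → odd ✓
{E, G}: 1 true → odd ✓
{C, G}: 0 true → even ✓
{C, E, S}: 2 true → even ✓
{C, E, G}: 1 true → odd ✓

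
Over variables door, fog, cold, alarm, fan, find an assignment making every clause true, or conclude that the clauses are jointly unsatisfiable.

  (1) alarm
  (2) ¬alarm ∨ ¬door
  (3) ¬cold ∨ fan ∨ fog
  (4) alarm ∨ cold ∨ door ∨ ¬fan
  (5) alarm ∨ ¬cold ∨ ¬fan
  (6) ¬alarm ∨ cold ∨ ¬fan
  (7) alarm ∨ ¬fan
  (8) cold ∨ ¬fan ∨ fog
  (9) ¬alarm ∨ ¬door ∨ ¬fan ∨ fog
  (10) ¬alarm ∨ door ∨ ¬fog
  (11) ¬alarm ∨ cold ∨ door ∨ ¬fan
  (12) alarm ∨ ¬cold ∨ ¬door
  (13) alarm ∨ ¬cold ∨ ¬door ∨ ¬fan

Unit clause (alarm) forces alarm = True.
In (¬alarm ∨ ¬door) only ¬door is left, so door = False.
In (¬alarm ∨ door ∨ ¬fog) only ¬fog is left, so fog = False.
Set cold = True.
  then (¬cold ∨ fan ∨ fog) forces fan = True.
All clauses satisfied.

door = False; fog = False; cold = True; alarm = True; fan = True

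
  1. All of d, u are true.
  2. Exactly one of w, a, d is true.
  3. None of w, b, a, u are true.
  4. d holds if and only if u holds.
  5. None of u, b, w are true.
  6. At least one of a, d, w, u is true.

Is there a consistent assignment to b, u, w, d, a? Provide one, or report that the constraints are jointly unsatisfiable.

Unsatisfiable

Case u = True:
  Constraint (3) is violated (u=T) — contradiction.
Case u = False:
  Constraint (1) is violated (u=F) — contradiction.
Both cases fail — unsatisfiable.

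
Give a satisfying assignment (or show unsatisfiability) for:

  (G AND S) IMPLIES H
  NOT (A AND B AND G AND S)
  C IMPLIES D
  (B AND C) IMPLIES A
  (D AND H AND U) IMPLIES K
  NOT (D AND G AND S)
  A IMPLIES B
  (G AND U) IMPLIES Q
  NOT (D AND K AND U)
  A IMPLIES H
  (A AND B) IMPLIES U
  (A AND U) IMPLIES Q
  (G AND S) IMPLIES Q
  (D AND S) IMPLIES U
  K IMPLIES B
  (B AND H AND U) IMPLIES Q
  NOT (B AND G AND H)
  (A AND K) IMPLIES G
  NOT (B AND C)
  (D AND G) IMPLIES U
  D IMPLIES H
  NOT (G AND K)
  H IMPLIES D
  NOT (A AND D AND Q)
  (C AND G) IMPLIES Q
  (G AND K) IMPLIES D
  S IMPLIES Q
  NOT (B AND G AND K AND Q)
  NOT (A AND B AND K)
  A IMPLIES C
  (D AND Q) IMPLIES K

H: False; B: False; S: False; Q: True; A: False; C: False; G: True; K: False; D: False; U: False

Set H = False.
  then (NOT A OR H) forces A = False.
  then (NOT D OR H) forces D = False.
  then (NOT C OR D) forces C = False.
Set B = False.
  then (B OR NOT K) forces K = False.
Set S = False.
Set Q = True.
Set G = True.
Set U = False.
All clauses satisfied.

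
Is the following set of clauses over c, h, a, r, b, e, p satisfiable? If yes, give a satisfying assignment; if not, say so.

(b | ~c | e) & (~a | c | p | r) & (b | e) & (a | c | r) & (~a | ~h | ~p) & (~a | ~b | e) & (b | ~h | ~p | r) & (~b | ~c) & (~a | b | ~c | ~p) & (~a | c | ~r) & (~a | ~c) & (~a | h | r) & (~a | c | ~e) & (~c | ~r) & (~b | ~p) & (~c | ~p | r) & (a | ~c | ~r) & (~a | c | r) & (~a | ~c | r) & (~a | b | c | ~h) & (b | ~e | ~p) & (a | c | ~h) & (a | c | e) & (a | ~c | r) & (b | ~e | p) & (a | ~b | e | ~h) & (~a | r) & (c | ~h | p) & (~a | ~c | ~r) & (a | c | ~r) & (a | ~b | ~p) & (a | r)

Unsatisfiable

Case r = True:
  (~c | ~r) forces c = False.
  (~a | c | ~r) forces a = False.
  Clause (a | c | ~r) is falsified — contradiction.
Case r = False:
  (~a | r) forces a = False.
  Clause (a | r) is falsified — contradiction.
Both cases fail, so the formula is unsatisfiable.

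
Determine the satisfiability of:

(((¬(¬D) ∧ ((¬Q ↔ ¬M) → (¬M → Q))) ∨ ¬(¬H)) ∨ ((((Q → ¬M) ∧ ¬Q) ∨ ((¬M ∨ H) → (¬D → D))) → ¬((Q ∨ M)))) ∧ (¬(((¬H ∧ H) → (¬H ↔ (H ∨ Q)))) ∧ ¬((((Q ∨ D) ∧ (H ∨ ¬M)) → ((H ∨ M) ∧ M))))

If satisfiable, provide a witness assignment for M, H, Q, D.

No satisfying assignment exists.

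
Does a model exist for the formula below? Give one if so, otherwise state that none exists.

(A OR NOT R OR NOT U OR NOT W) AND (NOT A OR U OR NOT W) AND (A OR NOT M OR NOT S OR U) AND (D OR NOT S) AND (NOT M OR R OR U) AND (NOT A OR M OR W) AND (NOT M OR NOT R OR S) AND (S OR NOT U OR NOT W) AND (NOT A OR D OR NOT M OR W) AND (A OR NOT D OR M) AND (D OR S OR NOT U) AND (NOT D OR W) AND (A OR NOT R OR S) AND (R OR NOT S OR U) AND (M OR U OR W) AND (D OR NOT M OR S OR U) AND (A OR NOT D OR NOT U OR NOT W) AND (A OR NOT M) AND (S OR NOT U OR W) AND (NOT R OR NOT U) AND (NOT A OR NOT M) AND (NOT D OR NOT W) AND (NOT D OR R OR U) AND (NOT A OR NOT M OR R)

Try S = True:
  (D OR NOT S) forces D = True.
  (NOT D OR W) forces W = True.
  clause (NOT D OR NOT W) is falsified — backtrack.
So S = False.
Try M = True:
  (NOT M OR NOT R OR S) forces R = False.
  (NOT M OR R OR U) forces U = True.
  (S OR NOT U OR NOT W) forces W = False.
  clause (S OR NOT U OR W) is falsified — backtrack.
So M = False.
Try R = True:
  (A OR NOT R OR S) forces A = True.
  (NOT A OR M OR W) forces W = True.
  (NOT A OR U OR NOT W) forces U = True.
  clause (S OR NOT U OR NOT W) is falsified — backtrack.
So R = False.
Set D = False.
  then (D OR S OR NOT U) forces U = False.
  then (M OR U OR W) forces W = True.
  then (NOT A OR U OR NOT W) forces A = False.
All clauses satisfied.

S = False, M = False, R = False, D = False, U = False, A = False, W = True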